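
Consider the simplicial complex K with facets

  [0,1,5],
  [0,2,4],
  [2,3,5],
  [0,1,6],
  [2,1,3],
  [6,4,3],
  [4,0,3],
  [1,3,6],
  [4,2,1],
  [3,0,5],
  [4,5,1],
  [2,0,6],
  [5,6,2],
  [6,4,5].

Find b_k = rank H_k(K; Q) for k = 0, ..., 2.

b_0 = 1, b_1 = 2, b_2 = 1.

Take the total order 0 < 1 < 2 < 3 < 4 < 5 < 6 on the vertex set. Then K (dimension 2) consists of the simplices:

  0-simplices (7): [0], [1], [2], [3], [4], [5], [6]
  1-simplices (21): [0,1], [0,2], [0,3], [0,4], [0,5], [0,6], [1,2], [1,3], [1,4], [1,5], [1,6], [2,3], [2,4], [2,5], [2,6], [3,4], [3,5], [3,6], [4,5], [4,6], [5,6]
  2-simplices (14): [0,1,5], [0,1,6], [0,2,4], [0,2,6], [0,3,4], [0,3,5], [1,2,3], [1,2,4], [1,3,6], [1,4,5], [2,3,5], [2,5,6], [3,4,6], [4,5,6]

giving chain groups C_0 ≅ Z^7, C_1 ≅ Z^21, C_2 ≅ Z^14.

∂_1: C_1 → C_0 maps an edge to its endpoints' difference, ∂[p,q] = q − p. For instance
  ∂[0,2] = [2] − [0].
The 7×21 boundary matrix has rank 6 and Smith normal form diag(1,1,1,1,1,1).

∂_2: C_2 → C_1 sends each 2-simplex [p,q,r] to [q,r] − [p,r] + [p,q]. For instance
  ∂[0,3,5] = [3,5] − [0,5] + [0,3],
  ∂[2,5,6] = [5,6] − [2,6] + [2,5].
This gives a 21×14 integer matrix of rank 13; reducing to Smith normal form yields diagonal entries (1,1,1,1,1,1,1,1,1,1,1,1,1).

Computing H_k = (kernel of ∂_k) / (image of ∂_{k+1}):

  H_0: rank C_0 − rank ∂_1 = 7 − 6 = 1, and the invariant factors of ∂_1 are all 1, so H_0 = Z.
  H_1: rank ker ∂_1 − rank ∂_2 = (21 − 6) − 13 = 2, and the invariant factors of ∂_2 are all 1, so H_1 = Z^2.
  H_2: rank ker ∂_2 − rank ∂_3 = (14 − 13) − 0 = 1, and there is no ∂_3, so H_2 = Z.

Hence the Betti numbers are b_0 = 1, b_1 = 2, b_2 = 1.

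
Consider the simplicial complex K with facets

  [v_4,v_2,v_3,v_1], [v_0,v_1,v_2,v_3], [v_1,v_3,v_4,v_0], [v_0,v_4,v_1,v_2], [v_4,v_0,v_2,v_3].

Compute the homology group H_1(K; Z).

H_1 ≅ 0.

Take the total order v_0 < v_1 < v_2 < v_3 < v_4 on the vertex set. Then K (dimension 3) consists of the simplices:

  0-simplices (5): [v_0], [v_1], [v_2], [v_3], [v_4]
  1-simplices (10): [v_0,v_1], [v_0,v_2], [v_0,v_3], [v_0,v_4], [v_1,v_2], [v_1,v_3], [v_1,v_4], [v_2,v_3], [v_2,v_4], [v_3,v_4]
  2-simplices (10): [v_0,v_1,v_2], [v_0,v_1,v_3], [v_0,v_1,v_4], [v_0,v_2,v_3], [v_0,v_2,v_4], [v_0,v_3,v_4], [v_1,v_2,v_3], [v_1,v_2,v_4], [v_1,v_3,v_4], [v_2,v_3,v_4]
  3-simplices (5): [v_0,v_1,v_2,v_3], [v_0,v_1,v_2,v_4], [v_0,v_1,v_3,v_4], [v_0,v_2,v_3,v_4], [v_1,v_2,v_3,v_4]

giving chain groups C_0 ≅ Z^5, C_1 ≅ Z^10, C_2 ≅ Z^10, C_3 ≅ Z^5.

Boundary ∂_1: C_1 → C_0 maps an edge to its endpoints' difference, ∂[p,q] = q − p. For instance
  ∂[v_1,v_3] = [v_3] − [v_1].
As a 5×10 matrix over Z this has rank 4, with invariant factors (1,1,1,1).

Boundary ∂_2: C_2 → C_1 sends each 2-simplex [p,q,r] to [q,r] − [p,r] + [p,q]. For instance
  ∂[v_0,v_1,v_3] = [v_1,v_3] − [v_0,v_3] + [v_0,v_1],
  ∂[v_1,v_2,v_3] = [v_2,v_3] − [v_1,v_3] + [v_1,v_2].
This gives a 10×10 integer matrix of rank 6; reducing to Smith normal form yields diagonal entries (1,1,1,1,1,1).

Boundary ∂_3: C_3 → C_2 sends each 3-simplex σ to the alternating sum Σ_i (−1)^i (σ with its i-th vertex removed). For instance
  ∂[v_0,v_1,v_2,v_4] = [v_1,v_2,v_4] − [v_0,v_2,v_4] + [v_0,v_1,v_4] − [v_0,v_1,v_2],
  ∂[v_0,v_2,v_3,v_4] = [v_2,v_3,v_4] − [v_0,v_3,v_4] + [v_0,v_2,v_4] − [v_0,v_2,v_3].
This gives a 10×5 integer matrix of rank 4; reducing to Smith normal form yields diagonal entries (1,1,1,1).

Computing H_k = (kernel of ∂_k) / (image of ∂_{k+1}):

  H_1: rank ker ∂_1 − rank ∂_2 = (10 − 4) − 6 = 0, and the invariant factors of ∂_2 are all 1, so H_1 ≅ 0.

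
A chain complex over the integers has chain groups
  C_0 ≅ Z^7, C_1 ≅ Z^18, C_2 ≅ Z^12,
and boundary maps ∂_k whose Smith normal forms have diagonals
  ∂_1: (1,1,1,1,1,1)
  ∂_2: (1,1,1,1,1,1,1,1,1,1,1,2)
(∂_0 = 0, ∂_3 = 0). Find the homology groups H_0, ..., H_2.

H_0: b_0 = 7 − 0 − 6 = 1; torsion from ∂_1 factors > 1: none. So H_0 = Z.
H_1: b_1 = 18 − 6 − 12 = 0; torsion from ∂_2 factors > 1: [2]. So H_1 = Z/2.
H_2: b_2 = 12 − 12 − 0 = 0; torsion from ∂_3 factors > 1: none. So H_2 = 0.

H_0 = Z,  H_1 = Z/2,  H_2 = 0.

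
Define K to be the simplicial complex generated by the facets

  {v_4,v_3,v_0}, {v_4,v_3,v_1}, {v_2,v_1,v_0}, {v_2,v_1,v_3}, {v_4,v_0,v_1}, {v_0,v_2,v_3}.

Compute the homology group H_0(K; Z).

Take the total order v_0 < v_1 < v_2 < v_3 < v_4 on the vertex set. Then K (dimension 2) consists of the simplices:

  0-simplices (5): [v_0], [v_1], [v_2], [v_3], [v_4]
  1-simplices (9): [v_0,v_1], [v_0,v_2], [v_0,v_3], [v_0,v_4], [v_1,v_2], [v_1,v_3], [v_1,v_4], [v_2,v_3], [v_3,v_4]
  2-simplices (6): [v_0,v_1,v_2], [v_0,v_1,v_4], [v_0,v_2,v_3], [v_0,v_3,v_4], [v_1,v_2,v_3], [v_1,v_3,v_4]

so the chain groups are C_0 ≅ Z^5, C_1 ≅ Z^9, C_2 ≅ Z^6.

∂_1: C_1 → C_0 maps an edge to its endpoints' difference, ∂[p,q] = q − p. For instance
  ∂[v_0,v_3] = [v_3] − [v_0].
The resulting 5×9 matrix has rank 4, and its Smith normal form has invariant factors (1,1,1,1).

Boundary ∂_2: C_2 → C_1 acts by ∂[p,q,r] = [q,r] − [p,r] + [p,q]. For instance
  ∂[v_1,v_2,v_3] = [v_2,v_3] − [v_1,v_3] + [v_1,v_2],
  ∂[v_0,v_2,v_3] = [v_2,v_3] − [v_0,v_3] + [v_0,v_2].
The 9×6 boundary matrix has rank 5 and Smith normal form diag(1,1,1,1,1).

Reading off H_k = ker ∂_k / im ∂_{k+1}:

  H_0: rank C_0 − rank ∂_1 = 5 − 4 = 1, and the invariant factors of ∂_1 are all 1, so H_0 ≅ Z.

(K is a triangulation of the 2-sphere S^2.)

H_0 = Z.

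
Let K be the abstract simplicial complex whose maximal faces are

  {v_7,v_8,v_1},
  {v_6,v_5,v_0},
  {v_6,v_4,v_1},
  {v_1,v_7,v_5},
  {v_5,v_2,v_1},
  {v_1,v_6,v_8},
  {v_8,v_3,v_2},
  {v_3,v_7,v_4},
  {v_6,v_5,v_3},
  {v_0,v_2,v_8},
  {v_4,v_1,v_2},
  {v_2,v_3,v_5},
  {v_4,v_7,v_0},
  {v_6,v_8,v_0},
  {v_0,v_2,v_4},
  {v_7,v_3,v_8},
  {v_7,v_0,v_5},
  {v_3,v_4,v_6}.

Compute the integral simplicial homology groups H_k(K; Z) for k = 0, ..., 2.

We work with the vertex ordering v_0 < v_1 < v_2 < v_3 < v_4 < v_5 < v_6 < v_7 < v_8. The simplices of K, each written with vertices in increasing order, are:

  0-simplices (9): [v_0], [v_1], [v_2], [v_3], [v_4], [v_5], [v_6], [v_7], [v_8]
  1-simplices (27): (27 of them)
  2-simplices (18): (18 of them)

giving chain groups C_0 ≅ Z^9, C_1 ≅ Z^27, C_2 ≅ Z^18.

Boundary ∂_1: C_1 → C_0 maps an edge to its endpoints' difference, ∂[p,q] = q − p.
As a 9×27 matrix over Z this has rank 8, with invariant factors (1,1,1,1,1,1,1,1).

The boundary map ∂_2: C_2 → C_1 acts by ∂[p,q,r] = [q,r] − [p,r] + [p,q]. For instance
  ∂[v_1,v_6,v_8] = [v_6,v_8] − [v_1,v_8] + [v_1,v_6],
  ∂[v_0,v_2,v_4] = [v_2,v_4] − [v_0,v_4] + [v_0,v_2].
This gives a 27×18 integer matrix of rank 17; reducing to Smith normal form yields diagonal entries (1,1,1,1,1,1,1,1,1,1,1,1,1,1,1,1,1).

Computing H_k = (kernel of ∂_k) / (image of ∂_{k+1}):

  H_0: rank C_0 − rank ∂_1 = 9 − 8 = 1, and the invariant factors of ∂_1 are all 1, so H_0 = Z.
  H_1: rank ker ∂_1 − rank ∂_2 = (27 − 8) − 17 = 2, and the invariant factors of ∂_2 are all 1, so H_1 = Z^2.
  H_2: rank ker ∂_2 − rank ∂_3 = (18 − 17) − 0 = 1, and there is no ∂_3, so H_2 = Z.

As a check, the Euler characteristic is 9 − 27 + 18 = 0, which agrees with 1 − 2 + 1 = 0.
(K is a triangulation of the torus T^2.)

H_0 = Z,  H_1 = Z^2,  H_2 = Z.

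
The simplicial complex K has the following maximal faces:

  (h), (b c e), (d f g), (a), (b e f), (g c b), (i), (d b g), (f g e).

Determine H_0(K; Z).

H_0 = Z^4.

Order the vertices as a < b < c < d < e < f < g < h < i. Listing each simplex with vertices in this order, K has dimension 2 with simplices:

  0-simplices (9): a, b, c, d, e, f, g, h, i
  1-simplices (12): bc, bd, be, bf, bg, ce, cg, df, dg, ef, eg, fg
  2-simplices (6): bce, bcg, bdg, bef, dfg, efg

so the chain groups are C_0 ≅ Z^9, C_1 ≅ Z^12, C_2 ≅ Z^6.

The boundary map ∂_1: C_1 → C_0 maps an edge to its endpoints' difference, ∂[p,q] = q − p.
As a 9×12 matrix over Z this has rank 5, with invariant factors (1,1,1,1,1).

Boundary ∂_2: C_2 → C_1 maps a triangle to the signed sum of its edges. For instance
  ∂dfg = fg − dg + df,
  ∂bdg = dg − bg + bd.
As a 12×6 matrix over Z this has rank 6, with invariant factors (1,1,1,1,1,1).

Computing H_k = (kernel of ∂_k) / (image of ∂_{k+1}):

  H_0: rank C_0 − rank ∂_1 = 9 − 5 = 4, and the invariant factors of ∂_1 are all 1, so H_0 = Z^4.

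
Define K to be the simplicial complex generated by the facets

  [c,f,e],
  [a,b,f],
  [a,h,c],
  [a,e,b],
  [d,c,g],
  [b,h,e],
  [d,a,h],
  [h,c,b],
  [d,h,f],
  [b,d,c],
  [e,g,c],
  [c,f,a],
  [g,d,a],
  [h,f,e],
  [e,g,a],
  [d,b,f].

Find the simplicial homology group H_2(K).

Take the total order a < b < c < d < e < f < g < h on the vertex set. Then K (dimension 2) consists of the simplices:

  0-simplices (8): a, b, c, d, e, f, g, h
  1-simplices (24): ab, ac, ad, ae, af, ag, ah, bc, bd, be, bf, bh, cd, ce, cf, cg, ch, df, dg, dh, ef, eg, eh, fh
  2-simplices (16): abe, abf, acf, ach, adg, adh, aeg, bcd, bch, bdf, beh, cdg, cef, ceg, dfh, efh

so the chain groups are C_0 ≅ Z^8, C_1 ≅ Z^24, C_2 ≅ Z^16.

The boundary map ∂_1: C_1 → C_0 maps an edge to its endpoints' difference, ∂[p,q] = q − p. For instance
  ∂cg = g − c.
This gives a 8×24 integer matrix of rank 7; reducing to Smith normal form yields diagonal entries (1,1,1,1,1,1,1).

∂_2: C_2 → C_1 acts by ∂[p,q,r] = [q,r] − [p,r] + [p,q]. For instance
  ∂ach = ch − ah + ac,
  ∂abf = bf − af + ab.
As a 24×16 matrix over Z this has rank 15, with invariant factors (1,1,1,1,1,1,1,1,1,1,1,1,1,1,1).

Reading off H_k = ker ∂_k / im ∂_{k+1}:

  H_2: rank ker ∂_2 − rank ∂_3 = (16 − 15) − 0 = 1, and there is no ∂_3, so H_2 ≅ Z.

H_2 ≅ Z.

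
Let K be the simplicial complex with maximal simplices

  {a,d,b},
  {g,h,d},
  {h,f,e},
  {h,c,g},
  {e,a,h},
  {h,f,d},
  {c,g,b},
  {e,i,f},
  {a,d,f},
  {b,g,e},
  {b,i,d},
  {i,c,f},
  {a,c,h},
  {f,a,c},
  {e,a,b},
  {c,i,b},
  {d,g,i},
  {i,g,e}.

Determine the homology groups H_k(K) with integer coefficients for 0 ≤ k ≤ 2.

K has 9 vertices, 27 edges, 18 triangles.
rank ∂_0 = 0, rank ∂_1 = 8 ⇒ b_0 = 9 − 0 − 8 = 1; all invariant factors of ∂_1 are 1 so no torsion. So H_0 ≅ Z.
rank ∂_1 = 8, rank ∂_2 = 18 ⇒ b_1 = 27 − 8 − 18 = 1; ∂_2 has invariant factor(s) [2] giving torsion. So H_1 ≅ Z ⊕ Z_2.
rank ∂_2 = 18, rank ∂_3 = 0 ⇒ b_2 = 18 − 18 − 0 = 0. So H_2 ≅ 0.

H_0 = Z,  H_1 = Z ⊕ Z_2,  H_2 = 0.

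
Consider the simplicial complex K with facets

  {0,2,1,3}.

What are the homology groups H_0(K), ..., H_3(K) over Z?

H_0 ≅ Z,  H_1 = 0,  H_2 = 0,  H_3 = 0.

Take the total order 0 < 1 < 2 < 3 on the vertex set. Then K (dimension 3) consists of the simplices:

  0-simplices (4): [0], [1], [2], [3]
  1-simplices (6): [0,1], [0,2], [0,3], [1,2], [1,3], [2,3]
  2-simplices (4): [0,1,2], [0,1,3], [0,2,3], [1,2,3]
  3-simplices (1): [0,1,2,3]

Hence C_0 ≅ Z^4, C_1 ≅ Z^6, C_2 ≅ Z^4, C_3 ≅ Z^1.

The boundary map ∂_1: C_1 → C_0 maps an edge to its endpoints' difference, ∂[p,q] = q − p. For instance
  ∂[0,3] = [3] − [0].
As a 4×6 matrix over Z this has rank 3, with invariant factors (1,1,1).

Boundary ∂_2: C_2 → C_1 sends each 2-simplex [p,q,r] to [q,r] − [p,r] + [p,q]. For instance
  ∂[0,1,3] = [1,3] − [0,3] + [0,1],
  ∂[0,2,3] = [2,3] − [0,3] + [0,2].
As a 6×4 matrix over Z this has rank 3, with invariant factors (1,1,1).

∂_3: C_3 → C_2 sends each 3-simplex σ to the alternating sum Σ_i (−1)^i (σ with its i-th vertex removed). For instance
  ∂[0,1,2,3] = [1,2,3] − [0,2,3] + [0,1,3] − [0,1,2].
The 4×1 boundary matrix has rank 1 and Smith normal form diag(1).

From H_k ≅ ker(∂_k) / im(∂_{k+1}) we obtain:

  H_0: rank C_0 − rank ∂_1 = 4 − 3 = 1, and the invariant factors of ∂_1 are all 1, so H_0 = Z.
  H_1: rank ker ∂_1 − rank ∂_2 = (6 − 3) − 3 = 0, and the invariant factors of ∂_2 are all 1, so H_1 = 0.
  H_2: rank ker ∂_2 − rank ∂_3 = (4 − 3) − 1 = 0, and the invariant factors of ∂_3 are all 1, so H_2 = 0.
  H_3: rank ker ∂_3 − rank ∂_4 = (1 − 1) − 0 = 0, and there is no ∂_4, so H_3 = 0.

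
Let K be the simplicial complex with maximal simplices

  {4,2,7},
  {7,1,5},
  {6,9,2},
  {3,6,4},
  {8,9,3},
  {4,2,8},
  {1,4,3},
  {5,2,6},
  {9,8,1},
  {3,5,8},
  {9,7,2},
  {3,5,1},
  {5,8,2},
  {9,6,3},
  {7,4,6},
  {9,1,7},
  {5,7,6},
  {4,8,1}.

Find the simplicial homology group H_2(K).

Fix the vertex order 1 < 2 < 3 < 4 < 5 < 6 < 7 < 8 < 9 and write every simplex with vertices in increasing order. Then dim K = 2 and the simplices of K are:

  0-simplices (9): [1], [2], [3], [4], [5], [6], [7], [8], [9]
  1-simplices (27): (27 of them)
  2-simplices (18): [1,3,4], [1,3,5], [1,4,8], [1,5,7], [1,7,9], [1,8,9], [2,4,7], [2,4,8], [2,5,6], [2,5,8], [2,6,9], [2,7,9], [3,4,6], [3,5,8], [3,6,9], [3,8,9], [4,6,7], [5,6,7]

giving chain groups C_0 ≅ Z^9, C_1 ≅ Z^27, C_2 ≅ Z^18.

∂_1: C_1 → C_0 maps an edge to its endpoints' difference, ∂[p,q] = q − p. For instance
  ∂[2,4] = [4] − [2].
The 9×27 boundary matrix has rank 8 and Smith normal form diag(1,1,1,1,1,1,1,1).

The boundary map ∂_2: C_2 → C_1 acts by ∂[p,q,r] = [q,r] − [p,r] + [p,q]. For instance
  ∂[2,5,6] = [5,6] − [2,6] + [2,5],
  ∂[3,8,9] = [8,9] − [3,9] + [3,8].
As a 27×18 matrix over Z this has rank 18, with invariant factors (1,1,1,1,1,1,1,1,1,1,1,1,1,1,1,1,1,2).

Computing H_k = (kernel of ∂_k) / (image of ∂_{k+1}):

  H_2: rank ker ∂_2 − rank ∂_3 = (18 − 18) − 0 = 0, and there is no ∂_3, so H_2 ≅ 0.

H_2 = 0.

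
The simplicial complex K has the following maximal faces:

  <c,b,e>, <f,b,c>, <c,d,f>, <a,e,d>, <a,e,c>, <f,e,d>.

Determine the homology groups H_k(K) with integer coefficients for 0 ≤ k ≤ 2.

H_0 = Z,  H_1 = Z,  H_2 = 0.

Take the total order a < b < c < d < e < f on the vertex set. Then K (dimension 2) consists of the simplices:

  0-simplices (6): a, b, c, d, e, f
  1-simplices (12): ac, ad, ae, bc, be, bf, cd, ce, cf, de, df, ef
  2-simplices (6): ace, ade, bce, bcf, cdf, def

so the chain groups are C_0 ≅ Z^6, C_1 ≅ Z^12, C_2 ≅ Z^6.

∂_1: C_1 → C_0 maps an edge to its endpoints' difference, ∂[p,q] = q − p. For instance
  ∂bf = f − b.
As a 6×12 matrix over Z this has rank 5, with invariant factors (1,1,1,1,1).

∂_2: C_2 → C_1 sends each 2-simplex [p,q,r] to [q,r] − [p,r] + [p,q]. For instance
  ∂bce = ce − be + bc,
  ∂ace = ce − ae + ac.
This gives a 12×6 integer matrix of rank 6; reducing to Smith normal form yields diagonal entries (1,1,1,1,1,1).

Computing H_k = (kernel of ∂_k) / (image of ∂_{k+1}):

  H_0: rank C_0 − rank ∂_1 = 6 − 5 = 1, and the invariant factors of ∂_1 are all 1, so H_0 ≅ Z.
  H_1: rank ker ∂_1 − rank ∂_2 = (12 − 5) − 6 = 1, and the invariant factors of ∂_2 are all 1, so H_1 ≅ Z.
  H_2: rank ker ∂_2 − rank ∂_3 = (6 − 6) − 0 = 0, and there is no ∂_3, so H_2 ≅ 0.

As a check, the Euler characteristic is 6 − 12 + 6 = 0, which agrees with 1 − 1 + 0 = 0.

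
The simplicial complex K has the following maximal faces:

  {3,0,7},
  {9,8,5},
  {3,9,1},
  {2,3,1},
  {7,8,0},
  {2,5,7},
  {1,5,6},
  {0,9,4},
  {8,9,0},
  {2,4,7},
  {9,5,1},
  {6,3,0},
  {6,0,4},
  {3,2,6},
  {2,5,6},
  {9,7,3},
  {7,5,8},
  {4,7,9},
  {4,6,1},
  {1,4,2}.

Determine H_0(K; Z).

Take the total order 0 < 1 < 2 < 3 < 4 < 5 < 6 < 7 < 8 < 9 on the vertex set. Then K (dimension 2) consists of the simplices:

  0-simplices (10): [0], [1], [2], [3], [4], [5], [6], [7], [8], [9]
  1-simplices (30): (30 of them)
  2-simplices (20): (20 of them)

Hence C_0 ≅ Z^10, C_1 ≅ Z^30, C_2 ≅ Z^20.

The boundary map ∂_1: C_1 → C_0 sends each edge [p,q] (with p < q) to q − p. For instance
  ∂[4,6] = [6] − [4].
As a 10×30 matrix over Z this has rank 9, with invariant factors (1,1,1,1,1,1,1,1,1).

Boundary ∂_2: C_2 → C_1 sends each 2-simplex [p,q,r] to [q,r] − [p,r] + [p,q]. For instance
  ∂[2,3,6] = [3,6] − [2,6] + [2,3],
  ∂[2,5,7] = [5,7] − [2,7] + [2,5].
As a 30×20 matrix over Z this has rank 20, with invariant factors (1,1,1,1,1,1,1,1,1,1,1,1,1,1,1,1,1,1,1,2).

From H_k ≅ ker(∂_k) / im(∂_{k+1}) we obtain:

  H_0: rank C_0 − rank ∂_1 = 10 − 9 = 1, and the invariant factors of ∂_1 are all 1, so H_0 ≅ Z.

(K is a triangulation of the Klein bottle.)

H_0 = Z.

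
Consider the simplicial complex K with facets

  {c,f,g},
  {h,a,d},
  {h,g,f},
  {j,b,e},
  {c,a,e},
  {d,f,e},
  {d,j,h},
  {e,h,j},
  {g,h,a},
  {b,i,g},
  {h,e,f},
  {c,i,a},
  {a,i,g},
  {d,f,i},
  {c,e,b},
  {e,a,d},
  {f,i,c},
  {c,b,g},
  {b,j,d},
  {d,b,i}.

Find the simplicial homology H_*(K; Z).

Take the total order a < b < c < d < e < f < g < h < i < j on the vertex set. Then K (dimension 2) consists of the simplices:

  0-simplices (10): a, b, c, d, e, f, g, h, i, j
  1-simplices (30): ac, ad, ae, ag, ah, ai, bc, bd, be, bg, bi, bj, ce, cf, cg, ci, de, df, dh, di, dj, ef, eh, ej, fg, fh, fi, gh, gi, hj
  2-simplices (20): ace, aci, ade, adh, agh, agi, bce, bcg, bdi, bdj, bej, bgi, cfg, cfi, def, dfi, dhj, efh, ehj, fgh

so the chain groups are C_0 ≅ Z^10, C_1 ≅ Z^30, C_2 ≅ Z^20.

The boundary map ∂_1: C_1 → C_0 sends each edge [p,q] (with p < q) to q − p.
This gives a 10×30 integer matrix of rank 9; reducing to Smith normal form yields diagonal entries (1,1,1,1,1,1,1,1,1).

Boundary ∂_2: C_2 → C_1 acts by ∂[p,q,r] = [q,r] − [p,r] + [p,q]. For instance
  ∂ehj = hj − ej + eh,
  ∂ade = de − ae + ad.
The resulting 30×20 matrix has rank 20, and its Smith normal form has invariant factors (1,1,1,1,1,1,1,1,1,1,1,1,1,1,1,1,1,1,1,2).

Computing H_k = (kernel of ∂_k) / (image of ∂_{k+1}):

  H_0: rank C_0 − rank ∂_1 = 10 − 9 = 1, and the invariant factors of ∂_1 are all 1, so H_0 = Z.
  H_1: rank ker ∂_1 − rank ∂_2 = (30 − 9) − 20 = 1, and ∂_2 has invariant factor 2 > 1, so H_1 = Z ⊕ Z/2.
  H_2: rank ker ∂_2 − rank ∂_3 = (20 − 20) − 0 = 0, and there is no ∂_3, so H_2 = 0.

(K is a triangulation of the Klein bottle.)

H_0 ≅ Z,  H_1 ≅ Z ⊕ Z/2,  H_2 = 0.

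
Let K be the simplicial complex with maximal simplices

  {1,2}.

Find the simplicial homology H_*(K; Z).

H_0 = Z,  H_1 = 0.

Fix the vertex order 1 < 2 and write every simplex with vertices in increasing order. Then dim K = 1 and the simplices of K are:

  0-simplices (2): [1], [2]
  1-simplices (1): [1,2]

Hence C_0 ≅ Z^2, C_1 ≅ Z^1.

Boundary ∂_1: C_1 → C_0 sends each edge [p,q] (with p < q) to q − p.
The resulting 2×1 matrix has rank 1, and its Smith normal form has invariant factors (1).

From H_k ≅ ker(∂_k) / im(∂_{k+1}) we obtain:

  H_0: rank C_0 − rank ∂_1 = 2 − 1 = 1, and the invariant factors of ∂_1 are all 1, so H_0 = Z.
  H_1: rank ker ∂_1 − rank ∂_2 = (1 − 1) − 0 = 0, and there is no ∂_2, so H_1 = 0.

(K is a triangulation of the 1-simplex.)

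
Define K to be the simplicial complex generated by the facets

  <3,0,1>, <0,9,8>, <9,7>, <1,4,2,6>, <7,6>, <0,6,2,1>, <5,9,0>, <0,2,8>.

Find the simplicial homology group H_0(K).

Order the vertices as 0 < 1 < 2 < 3 < 4 < 5 < 6 < 7 < 8 < 9. Listing each simplex with vertices in this order, K has dimension 3 with simplices:

  0-simplices (10): [0], [1], [2], [3], [4], [5], [6], [7], [8], [9]
  1-simplices (19): [0,1], [0,2], [0,3], [0,5], [0,6], [0,8], [0,9], [1,2], [1,3], [1,4], [1,6], [2,4], [2,6], [2,8], [4,6], [5,9], [6,7], [7,9], [8,9]
  2-simplices (11): [0,1,2], [0,1,3], [0,1,6], [0,2,6], [0,2,8], [0,5,9], [0,8,9], [1,2,4], [1,2,6], [1,4,6], [2,4,6]
  3-simplices (2): [0,1,2,6], [1,2,4,6]

giving chain groups C_0 ≅ Z^10, C_1 ≅ Z^19, C_2 ≅ Z^11, C_3 ≅ Z^2.

The boundary map ∂_1: C_1 → C_0 sends each edge [p,q] (with p < q) to q − p. For instance
  ∂[4,6] = [6] − [4].
The resulting 10×19 matrix has rank 9, and its Smith normal form has invariant factors (1,1,1,1,1,1,1,1,1).

The boundary map ∂_2: C_2 → C_1 acts by ∂[p,q,r] = [q,r] − [p,r] + [p,q]. For instance
  ∂[1,4,6] = [4,6] − [1,6] + [1,4],
  ∂[0,1,2] = [1,2] − [0,2] + [0,1].
As a 19×11 matrix over Z this has rank 9, with invariant factors (1,1,1,1,1,1,1,1,1).

∂_3: C_3 → C_2 sends each 3-simplex σ to the alternating sum Σ_i (−1)^i (σ with its i-th vertex removed). For instance
  ∂[0,1,2,6] = [1,2,6] − [0,2,6] + [0,1,6] − [0,1,2],
  ∂[1,2,4,6] = [2,4,6] − [1,4,6] + [1,2,6] − [1,2,4].
The resulting 11×2 matrix has rank 2, and its Smith normal form has invariant factors (1,1).

Reading off H_k = ker ∂_k / im ∂_{k+1}:

  H_0: rank C_0 − rank ∂_1 = 10 − 9 = 1, and the invariant factors of ∂_1 are all 1, so H_0 ≅ Z.

H_0 = Z.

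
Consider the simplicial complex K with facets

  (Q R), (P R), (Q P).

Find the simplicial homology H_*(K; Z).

Take the total order P < Q < R on the vertex set. Then K (dimension 1) consists of the simplices:

  0-simplices (3): P, Q, R
  1-simplices (3): PQ, PR, QR

giving chain groups C_0 ≅ Z^3, C_1 ≅ Z^3.

∂_1: C_1 → C_0 maps an edge to its endpoints' difference, ∂[p,q] = q − p.
As a 3×3 matrix over Z this has rank 2, with invariant factors (1,1).

Now H_k = ker ∂_k / im ∂_{k+1}, so:

  H_0: rank C_0 − rank ∂_1 = 3 − 2 = 1, and the invariant factors of ∂_1 are all 1, so H_0 = Z.
  H_1: rank ker ∂_1 − rank ∂_2 = (3 − 2) − 0 = 1, and there is no ∂_2, so H_1 = Z.

H_0 = Z,  H_1 = Z.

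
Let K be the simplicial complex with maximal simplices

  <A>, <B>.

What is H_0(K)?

K has 2 vertices.
rank ∂_0 = 0, rank ∂_1 = 0 ⇒ b_0 = 2 − 0 − 0 = 2. So H_0 = Z^2.

H_0 = Z^2.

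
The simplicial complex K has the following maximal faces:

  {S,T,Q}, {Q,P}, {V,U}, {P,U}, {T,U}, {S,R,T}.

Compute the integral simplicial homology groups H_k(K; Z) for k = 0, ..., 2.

K has 7 vertices, 9 edges, 2 triangles.
rank ∂_0 = 0, rank ∂_1 = 6 ⇒ b_0 = 7 − 0 − 6 = 1; all invariant factors of ∂_1 are 1 so no torsion. So H_0 = Z.
rank ∂_1 = 6, rank ∂_2 = 2 ⇒ b_1 = 9 − 6 − 2 = 1; all invariant factors of ∂_2 are 1 so no torsion. So H_1 = Z.
rank ∂_2 = 2, rank ∂_3 = 0 ⇒ b_2 = 2 − 2 − 0 = 0. So H_2 = 0.

H_0 = Z,  H_1 = Z,  H_2 = 0.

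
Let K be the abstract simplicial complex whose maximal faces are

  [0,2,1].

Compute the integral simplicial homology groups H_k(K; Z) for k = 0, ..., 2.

H_0 = Z,  H_1 = 0,  H_2 = 0.

Take the total order 0 < 1 < 2 on the vertex set. Then K (dimension 2) consists of the simplices:

  0-simplices (3): [0], [1], [2]
  1-simplices (3): [0,1], [0,2], [1,2]
  2-simplices (1): [0,1,2]

giving chain groups C_0 ≅ Z^3, C_1 ≅ Z^3, C_2 ≅ Z^1.

∂_1: C_1 → C_0 sends each edge [p,q] (with p < q) to q − p.
As a 3×3 matrix over Z this has rank 2, with invariant factors (1,1).

Boundary ∂_2: C_2 → C_1 acts by ∂[p,q,r] = [q,r] − [p,r] + [p,q]. For instance
  ∂[0,1,2] = [1,2] − [0,2] + [0,1].
The resulting 3×1 matrix has rank 1, and its Smith normal form has invariant factors (1).

Reading off H_k = ker ∂_k / im ∂_{k+1}:

  H_0: rank C_0 − rank ∂_1 = 3 − 2 = 1, and the invariant factors of ∂_1 are all 1, so H_0 ≅ Z.
  H_1: rank ker ∂_1 − rank ∂_2 = (3 − 2) − 1 = 0, and the invariant factors of ∂_2 are all 1, so H_1 ≅ 0.
  H_2: rank ker ∂_2 − rank ∂_3 = (1 − 1) − 0 = 0, and there is no ∂_3, so H_2 ≅ 0.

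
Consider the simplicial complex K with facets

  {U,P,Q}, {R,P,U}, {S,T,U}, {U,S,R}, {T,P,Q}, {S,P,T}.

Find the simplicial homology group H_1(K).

Fix the vertex order P < Q < R < S < T < U and write every simplex with vertices in increasing order. Then dim K = 2 and the simplices of K are:

  0-simplices (6): P, Q, R, S, T, U
  1-simplices (12): PQ, PR, PS, PT, PU, QT, QU, RS, RU, ST, SU, TU
  2-simplices (6): PQT, PQU, PRU, PST, RSU, STU

so the chain groups are C_0 ≅ Z^6, C_1 ≅ Z^12, C_2 ≅ Z^6.

Boundary ∂_1: C_1 → C_0 is given by ∂[p,q] = [q] − [p]. For instance
  ∂PQ = Q − P.
The resulting 6×12 matrix has rank 5, and its Smith normal form has invariant factors (1,1,1,1,1).

The boundary map ∂_2: C_2 → C_1 acts by ∂[p,q,r] = [q,r] − [p,r] + [p,q]. For instance
  ∂PST = ST − PT + PS,
  ∂RSU = SU − RU + RS.
The resulting 12×6 matrix has rank 6, and its Smith normal form has invariant factors (1,1,1,1,1,1).

Reading off H_k = ker ∂_k / im ∂_{k+1}:

  H_1: rank ker ∂_1 − rank ∂_2 = (12 − 5) − 6 = 1, and the invariant factors of ∂_2 are all 1, so H_1 ≅ Z.

H_1 = Z.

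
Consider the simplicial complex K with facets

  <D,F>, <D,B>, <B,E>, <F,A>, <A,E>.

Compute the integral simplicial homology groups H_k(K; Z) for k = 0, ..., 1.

H_0 ≅ Z,  H_1 ≅ Z.

We work with the vertex ordering A < B < D < E < F. The simplices of K, each written with vertices in increasing order, are:

  0-simplices (5): A, B, D, E, F
  1-simplices (5): AE, AF, BD, BE, DF

Hence C_0 ≅ Z^5, C_1 ≅ Z^5.

The boundary map ∂_1: C_1 → C_0 is given by ∂[p,q] = [q] − [p]. For instance
  ∂BD = D − B.
The resulting 5×5 matrix has rank 4, and its Smith normal form has invariant factors (1,1,1,1).

Now H_k = ker ∂_k / im ∂_{k+1}, so:

  H_0: rank C_0 − rank ∂_1 = 5 − 4 = 1, and the invariant factors of ∂_1 are all 1, so H_0 ≅ Z.
  H_1: rank ker ∂_1 − rank ∂_2 = (5 − 4) − 0 = 1, and there is no ∂_2, so H_1 ≅ Z.

As a check, the Euler characteristic is 5 − 5 = 0, which agrees with 1 − 1 = 0.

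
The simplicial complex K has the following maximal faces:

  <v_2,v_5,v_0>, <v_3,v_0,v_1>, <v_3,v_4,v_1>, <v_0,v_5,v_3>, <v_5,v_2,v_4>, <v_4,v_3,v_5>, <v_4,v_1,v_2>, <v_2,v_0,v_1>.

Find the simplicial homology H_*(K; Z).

H_0 = Z,  H_1 = 0,  H_2 = Z.

We work with the vertex ordering v_0 < v_1 < v_2 < v_3 < v_4 < v_5. The simplices of K, each written with vertices in increasing order, are:

  0-simplices (6): [v_0], [v_1], [v_2], [v_3], [v_4], [v_5]
  1-simplices (12): [v_0,v_1], [v_0,v_2], [v_0,v_3], [v_0,v_5], [v_1,v_2], [v_1,v_3], [v_1,v_4], [v_2,v_4], [v_2,v_5], [v_3,v_4], [v_3,v_5], [v_4,v_5]
  2-simplices (8): [v_0,v_1,v_2], [v_0,v_1,v_3], [v_0,v_2,v_5], [v_0,v_3,v_5], [v_1,v_2,v_4], [v_1,v_3,v_4], [v_2,v_4,v_5], [v_3,v_4,v_5]

Hence C_0 ≅ Z^6, C_1 ≅ Z^12, C_2 ≅ Z^8.

∂_1: C_1 → C_0 is given by ∂[p,q] = [q] − [p].
As a 6×12 matrix over Z this has rank 5, with invariant factors (1,1,1,1,1).

∂_2: C_2 → C_1 acts by ∂[p,q,r] = [q,r] − [p,r] + [p,q]. For instance
  ∂[v_1,v_3,v_4] = [v_3,v_4] − [v_1,v_4] + [v_1,v_3],
  ∂[v_0,v_2,v_5] = [v_2,v_5] − [v_0,v_5] + [v_0,v_2].
The 12×8 boundary matrix has rank 7 and Smith normal form diag(1,1,1,1,1,1,1).

Computing H_k = (kernel of ∂_k) / (image of ∂_{k+1}):

  H_0: rank C_0 − rank ∂_1 = 6 − 5 = 1, and the invariant factors of ∂_1 are all 1, so H_0 ≅ Z.
  H_1: rank ker ∂_1 − rank ∂_2 = (12 − 5) − 7 = 0, and the invariant factors of ∂_2 are all 1, so H_1 ≅ 0.
  H_2: rank ker ∂_2 − rank ∂_3 = (8 − 7) − 0 = 1, and there is no ∂_3, so H_2 ≅ Z.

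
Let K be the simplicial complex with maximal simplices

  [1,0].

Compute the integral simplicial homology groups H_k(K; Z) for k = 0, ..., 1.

H_0 = Z,  H_1 = 0.

Fix the vertex order 0 < 1 and write every simplex with vertices in increasing order. Then dim K = 1 and the simplices of K are:

  0-simplices (2): [0], [1]
  1-simplices (1): [0,1]

so the chain groups are C_0 ≅ Z^2, C_1 ≅ Z^1.

Boundary ∂_1: C_1 → C_0 is given by ∂[p,q] = [q] − [p].
As a 2×1 matrix over Z this has rank 1, with invariant factors (1).

From H_k ≅ ker(∂_k) / im(∂_{k+1}) we obtain:

  H_0: rank C_0 − rank ∂_1 = 2 − 1 = 1, and the invariant factors of ∂_1 are all 1, so H_0 ≅ Z.
  H_1: rank ker ∂_1 − rank ∂_2 = (1 − 1) − 0 = 0, and there is no ∂_2, so H_1 ≅ 0.

(K is a triangulation of the 1-simplex.)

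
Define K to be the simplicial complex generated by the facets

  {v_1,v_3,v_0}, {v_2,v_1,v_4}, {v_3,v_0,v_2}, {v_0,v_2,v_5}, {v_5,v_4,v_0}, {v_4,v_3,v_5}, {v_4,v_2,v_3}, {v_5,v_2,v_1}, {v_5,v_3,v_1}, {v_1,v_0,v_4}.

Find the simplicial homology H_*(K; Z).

Take the total order v_0 < v_1 < v_2 < v_3 < v_4 < v_5 on the vertex set. Then K (dimension 2) consists of the simplices:

  0-simplices (6): [v_0], [v_1], [v_2], [v_3], [v_4], [v_5]
  1-simplices (15): (15 of them)
  2-simplices (10): [v_0,v_1,v_3], [v_0,v_1,v_4], [v_0,v_2,v_3], [v_0,v_2,v_5], [v_0,v_4,v_5], [v_1,v_2,v_4], [v_1,v_2,v_5], [v_1,v_3,v_5], [v_2,v_3,v_4], [v_3,v_4,v_5]

so the chain groups are C_0 ≅ Z^6, C_1 ≅ Z^15, C_2 ≅ Z^10.

∂_1: C_1 → C_0 is given by ∂[p,q] = [q] − [p]. For instance
  ∂[v_0,v_3] = [v_3] − [v_0].
The resulting 6×15 matrix has rank 5, and its Smith normal form has invariant factors (1,1,1,1,1).

Boundary ∂_2: C_2 → C_1 sends each 2-simplex [p,q,r] to [q,r] − [p,r] + [p,q]. For instance
  ∂[v_0,v_1,v_4] = [v_1,v_4] − [v_0,v_4] + [v_0,v_1],
  ∂[v_2,v_3,v_4] = [v_3,v_4] − [v_2,v_4] + [v_2,v_3].
The resulting 15×10 matrix has rank 10, and its Smith normal form has invariant factors (1,1,1,1,1,1,1,1,1,2).

Now H_k = ker ∂_k / im ∂_{k+1}, so:

  H_0: rank C_0 − rank ∂_1 = 6 − 5 = 1, and the invariant factors of ∂_1 are all 1, so H_0 ≅ Z.
  H_1: rank ker ∂_1 − rank ∂_2 = (15 − 5) − 10 = 0, and ∂_2 has invariant factor 2 > 1, so H_1 ≅ Z/2.
  H_2: rank ker ∂_2 − rank ∂_3 = (10 − 10) − 0 = 0, and there is no ∂_3, so H_2 ≅ 0.

H_0 ≅ Z,  H_1 ≅ Z/2,  H_2 = 0.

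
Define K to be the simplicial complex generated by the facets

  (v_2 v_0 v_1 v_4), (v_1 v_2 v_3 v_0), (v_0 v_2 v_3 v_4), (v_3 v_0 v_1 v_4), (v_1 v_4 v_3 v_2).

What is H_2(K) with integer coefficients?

H_2 ≅ 0.

We work with the vertex ordering v_0 < v_1 < v_2 < v_3 < v_4. The simplices of K, each written with vertices in increasing order, are:

  0-simplices (5): [v_0], [v_1], [v_2], [v_3], [v_4]
  1-simplices (10): [v_0,v_1], [v_0,v_2], [v_0,v_3], [v_0,v_4], [v_1,v_2], [v_1,v_3], [v_1,v_4], [v_2,v_3], [v_2,v_4], [v_3,v_4]
  2-simplices (10): [v_0,v_1,v_2], [v_0,v_1,v_3], [v_0,v_1,v_4], [v_0,v_2,v_3], [v_0,v_2,v_4], [v_0,v_3,v_4], [v_1,v_2,v_3], [v_1,v_2,v_4], [v_1,v_3,v_4], [v_2,v_3,v_4]
  3-simplices (5): [v_0,v_1,v_2,v_3], [v_0,v_1,v_2,v_4], [v_0,v_1,v_3,v_4], [v_0,v_2,v_3,v_4], [v_1,v_2,v_3,v_4]

giving chain groups C_0 ≅ Z^5, C_1 ≅ Z^10, C_2 ≅ Z^10, C_3 ≅ Z^5.

Boundary ∂_1: C_1 → C_0 is given by ∂[p,q] = [q] − [p]. For instance
  ∂[v_2,v_4] = [v_4] − [v_2].
This gives a 5×10 integer matrix of rank 4; reducing to Smith normal form yields diagonal entries (1,1,1,1).

∂_2: C_2 → C_1 sends each 2-simplex [p,q,r] to [q,r] − [p,r] + [p,q]. For instance
  ∂[v_1,v_2,v_3] = [v_2,v_3] − [v_1,v_3] + [v_1,v_2],
  ∂[v_0,v_1,v_4] = [v_1,v_4] − [v_0,v_4] + [v_0,v_1].
This gives a 10×10 integer matrix of rank 6; reducing to Smith normal form yields diagonal entries (1,1,1,1,1,1).

The boundary map ∂_3: C_3 → C_2 sends each 3-simplex σ to the alternating sum Σ_i (−1)^i (σ with its i-th vertex removed). For instance
  ∂[v_0,v_2,v_3,v_4] = [v_2,v_3,v_4] − [v_0,v_3,v_4] + [v_0,v_2,v_4] − [v_0,v_2,v_3],
  ∂[v_0,v_1,v_3,v_4] = [v_1,v_3,v_4] − [v_0,v_3,v_4] + [v_0,v_1,v_4] − [v_0,v_1,v_3].
This gives a 10×5 integer matrix of rank 4; reducing to Smith normal form yields diagonal entries (1,1,1,1).

Now H_k = ker ∂_k / im ∂_{k+1}, so:

  H_2: rank ker ∂_2 − rank ∂_3 = (10 − 6) − 4 = 0, and the invariant factors of ∂_3 are all 1, so H_2 ≅ 0.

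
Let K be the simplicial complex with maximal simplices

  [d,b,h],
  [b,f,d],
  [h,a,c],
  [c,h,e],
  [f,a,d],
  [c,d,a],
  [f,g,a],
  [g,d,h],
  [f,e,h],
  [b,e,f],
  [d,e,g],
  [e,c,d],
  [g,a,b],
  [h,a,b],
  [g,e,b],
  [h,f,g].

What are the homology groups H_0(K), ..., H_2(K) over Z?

Order the vertices as a < b < c < d < e < f < g < h. Listing each simplex with vertices in this order, K has dimension 2 with simplices:

  0-simplices (8): a, b, c, d, e, f, g, h
  1-simplices (24): ab, ac, ad, af, ag, ah, bd, be, bf, bg, bh, cd, ce, ch, de, df, dg, dh, ef, eg, eh, fg, fh, gh
  2-simplices (16): abg, abh, acd, ach, adf, afg, bdf, bdh, bef, beg, cde, ceh, deg, dgh, efh, fgh

giving chain groups C_0 ≅ Z^8, C_1 ≅ Z^24, C_2 ≅ Z^16.

Boundary ∂_1: C_1 → C_0 maps an edge to its endpoints' difference, ∂[p,q] = q − p. For instance
  ∂cd = d − c.
The 8×24 boundary matrix has rank 7 and Smith normal form diag(1,1,1,1,1,1,1).

Boundary ∂_2: C_2 → C_1 acts by ∂[p,q,r] = [q,r] − [p,r] + [p,q]. For instance
  ∂abg = bg − ag + ab,
  ∂beg = eg − bg + be.
The 24×16 boundary matrix has rank 15 and Smith normal form diag(1,1,1,1,1,1,1,1,1,1,1,1,1,1,1).

From H_k ≅ ker(∂_k) / im(∂_{k+1}) we obtain:

  H_0: rank C_0 − rank ∂_1 = 8 − 7 = 1, and the invariant factors of ∂_1 are all 1, so H_0 ≅ Z.
  H_1: rank ker ∂_1 − rank ∂_2 = (24 − 7) − 15 = 2, and the invariant factors of ∂_2 are all 1, so H_1 ≅ Z^2.
  H_2: rank ker ∂_2 − rank ∂_3 = (16 − 15) − 0 = 1, and there is no ∂_3, so H_2 ≅ Z.

H_0 = Z,  H_1 = Z^2,  H_2 = Z.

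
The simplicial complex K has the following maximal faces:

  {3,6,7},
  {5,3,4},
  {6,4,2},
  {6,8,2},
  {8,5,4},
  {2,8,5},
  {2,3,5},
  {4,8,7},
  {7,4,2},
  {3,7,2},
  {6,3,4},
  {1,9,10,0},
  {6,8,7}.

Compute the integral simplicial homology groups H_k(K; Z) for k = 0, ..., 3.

Fix the vertex order 0 < 1 < 2 < 3 < 4 < 5 < 6 < 7 < 8 < 9 < 10 and write every simplex with vertices in increasing order. Then dim K = 3 and the simplices of K are:

  0-simplices (11): [0], [1], [2], [3], [4], [5], [6], [7], [8], [9], [10]
  1-simplices (24): (24 of them)
  2-simplices (16): [0,1,9], [0,1,10], [0,9,10], [1,9,10], [2,3,5], [2,3,7], [2,4,6], [2,4,7], [2,5,8], [2,6,8], [3,4,5], [3,4,6], [3,6,7], [4,5,8], [4,7,8], [6,7,8]
  3-simplices (1): [0,1,9,10]

Hence C_0 ≅ Z^11, C_1 ≅ Z^24, C_2 ≅ Z^16, C_3 ≅ Z^1.

The boundary map ∂_1: C_1 → C_0 sends each edge [p,q] (with p < q) to q − p.
As a 11×24 matrix over Z this has rank 9, with invariant factors (1,1,1,1,1,1,1,1,1).

The boundary map ∂_2: C_2 → C_1 maps a triangle to the signed sum of its edges. For instance
  ∂[4,5,8] = [5,8] − [4,8] + [4,5],
  ∂[0,1,9] = [1,9] − [0,9] + [0,1].
This gives a 24×16 integer matrix of rank 15; reducing to Smith normal form yields diagonal entries (1,1,1,1,1,1,1,1,1,1,1,1,1,1,2).

∂_3: C_3 → C_2 sends each 3-simplex σ to the alternating sum Σ_i (−1)^i (σ with its i-th vertex removed). For instance
  ∂[0,1,9,10] = [1,9,10] − [0,9,10] + [0,1,10] − [0,1,9].
The resulting 16×1 matrix has rank 1, and its Smith normal form has invariant factors (1).

Computing H_k = (kernel of ∂_k) / (image of ∂_{k+1}):

  H_0: rank C_0 − rank ∂_1 = 11 − 9 = 2, and the invariant factors of ∂_1 are all 1, so H_0 ≅ Z^2.
  H_1: rank ker ∂_1 − rank ∂_2 = (24 − 9) − 15 = 0, and ∂_2 has invariant factor 2 > 1, so H_1 ≅ Z/2.
  H_2: rank ker ∂_2 − rank ∂_3 = (16 − 15) − 1 = 0, and the invariant factors of ∂_3 are all 1, so H_2 ≅ 0.
  H_3: rank ker ∂_3 − rank ∂_4 = (1 − 1) − 0 = 0, and there is no ∂_4, so H_3 ≅ 0.

As a check, the Euler characteristic is 11 − 24 + 16 − 1 = 2, which agrees with 2 − 0 + 0 − 0 = 2.

H_0 ≅ Z^2,  H_1 ≅ Z/2,  H_2 = 0,  H_3 = 0.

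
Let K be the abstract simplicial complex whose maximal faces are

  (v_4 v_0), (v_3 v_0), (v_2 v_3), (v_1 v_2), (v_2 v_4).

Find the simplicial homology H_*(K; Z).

H_0 = Z,  H_1 = Z.

K has 5 vertices, 5 edges.
rank ∂_0 = 0, rank ∂_1 = 4 ⇒ b_0 = 5 − 0 − 4 = 1; all invariant factors of ∂_1 are 1 so no torsion. So H_0 = Z.
rank ∂_1 = 4, rank ∂_2 = 0 ⇒ b_1 = 5 − 4 − 0 = 1. So H_1 = Z.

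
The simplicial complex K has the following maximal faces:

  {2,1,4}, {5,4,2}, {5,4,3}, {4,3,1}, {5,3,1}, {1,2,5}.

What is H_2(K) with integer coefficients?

We work with the vertex ordering 1 < 2 < 3 < 4 < 5. The simplices of K, each written with vertices in increasing order, are:

  0-simplices (5): [1], [2], [3], [4], [5]
  1-simplices (9): [1,2], [1,3], [1,4], [1,5], [2,4], [2,5], [3,4], [3,5], [4,5]
  2-simplices (6): [1,2,4], [1,2,5], [1,3,4], [1,3,5], [2,4,5], [3,4,5]

so the chain groups are C_0 ≅ Z^5, C_1 ≅ Z^9, C_2 ≅ Z^6.

Boundary ∂_1: C_1 → C_0 is given by ∂[p,q] = [q] − [p]. For instance
  ∂[2,4] = [4] − [2].
The resulting 5×9 matrix has rank 4, and its Smith normal form has invariant factors (1,1,1,1).

∂_2: C_2 → C_1 maps a triangle to the signed sum of its edges. For instance
  ∂[2,4,5] = [4,5] − [2,5] + [2,4],
  ∂[3,4,5] = [4,5] − [3,5] + [3,4].
The resulting 9×6 matrix has rank 5, and its Smith normal form has invariant factors (1,1,1,1,1).

Now H_k = ker ∂_k / im ∂_{k+1}, so:

  H_2: rank ker ∂_2 − rank ∂_3 = (6 − 5) − 0 = 1, and there is no ∂_3, so H_2 ≅ Z.

H_2 ≅ Z.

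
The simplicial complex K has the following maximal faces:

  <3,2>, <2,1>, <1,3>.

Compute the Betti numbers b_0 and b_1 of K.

Order the vertices as 1 < 2 < 3. Listing each simplex with vertices in this order, K has dimension 1 with simplices:

  0-simplices (3): [1], [2], [3]
  1-simplices (3): [1,2], [1,3], [2,3]

Hence C_0 ≅ Z^3, C_1 ≅ Z^3.

The boundary map ∂_1: C_1 → C_0 maps an edge to its endpoints' difference, ∂[p,q] = q − p. For instance
  ∂[2,3] = [3] − [2].
The 3×3 boundary matrix has rank 2 and Smith normal form diag(1,1).

Now H_k = ker ∂_k / im ∂_{k+1}, so:

  H_0: rank C_0 − rank ∂_1 = 3 − 2 = 1, and the invariant factors of ∂_1 are all 1, so H_0 = Z.
  H_1: rank ker ∂_1 − rank ∂_2 = (3 − 2) − 0 = 1, and there is no ∂_2, so H_1 = Z.

As a check, the Euler characteristic is 3 − 3 = 0, which agrees with 1 − 1 = 0.

Hence the Betti numbers are b_0 = 1, b_1 = 1.

b_0 = 1, b_1 = 1.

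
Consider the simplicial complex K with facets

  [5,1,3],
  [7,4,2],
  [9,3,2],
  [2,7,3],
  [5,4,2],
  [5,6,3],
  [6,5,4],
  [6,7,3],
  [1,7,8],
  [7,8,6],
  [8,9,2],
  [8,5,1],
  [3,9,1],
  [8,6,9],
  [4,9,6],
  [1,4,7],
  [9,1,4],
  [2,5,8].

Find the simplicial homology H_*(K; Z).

H_0 ≅ Z,  H_1 ≅ Z^2,  H_2 ≅ Z.

We work with the vertex ordering 1 < 2 < 3 < 4 < 5 < 6 < 7 < 8 < 9. The simplices of K, each written with vertices in increasing order, are:

  0-simplices (9): [1], [2], [3], [4], [5], [6], [7], [8], [9]
  1-simplices (27): (27 of them)
  2-simplices (18): [1,3,5], [1,3,9], [1,4,7], [1,4,9], [1,5,8], [1,7,8], [2,3,7], [2,3,9], [2,4,5], [2,4,7], [2,5,8], [2,8,9], [3,5,6], [3,6,7], [4,5,6], [4,6,9], [6,7,8], [6,8,9]

so the chain groups are C_0 ≅ Z^9, C_1 ≅ Z^27, C_2 ≅ Z^18.

∂_1: C_1 → C_0 sends each edge [p,q] (with p < q) to q − p.
This gives a 9×27 integer matrix of rank 8; reducing to Smith normal form yields diagonal entries (1,1,1,1,1,1,1,1).

Boundary ∂_2: C_2 → C_1 maps a triangle to the signed sum of its edges. For instance
  ∂[1,7,8] = [7,8] − [1,8] + [1,7],
  ∂[3,6,7] = [6,7] − [3,7] + [3,6].
As a 27×18 matrix over Z this has rank 17, with invariant factors (1,1,1,1,1,1,1,1,1,1,1,1,1,1,1,1,1).

Now H_k = ker ∂_k / im ∂_{k+1}, so:

  H_0: rank C_0 − rank ∂_1 = 9 − 8 = 1, and the invariant factors of ∂_1 are all 1, so H_0 = Z.
  H_1: rank ker ∂_1 − rank ∂_2 = (27 − 8) − 17 = 2, and the invariant factors of ∂_2 are all 1, so H_1 = Z^2.
  H_2: rank ker ∂_2 − rank ∂_3 = (18 − 17) − 0 = 1, and there is no ∂_3, so H_2 = Z.

As a check, the Euler characteristic is 9 − 27 + 18 = 0, which agrees with 1 − 2 + 1 = 0.
(K is a triangulation of the torus T^2.)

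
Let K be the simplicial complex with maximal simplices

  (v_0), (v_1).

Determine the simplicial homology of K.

K has 2 vertices.
rank ∂_0 = 0, rank ∂_1 = 0 ⇒ b_0 = 2 − 0 − 0 = 2. So H_0 ≅ Z^2.

H_0 = Z^2.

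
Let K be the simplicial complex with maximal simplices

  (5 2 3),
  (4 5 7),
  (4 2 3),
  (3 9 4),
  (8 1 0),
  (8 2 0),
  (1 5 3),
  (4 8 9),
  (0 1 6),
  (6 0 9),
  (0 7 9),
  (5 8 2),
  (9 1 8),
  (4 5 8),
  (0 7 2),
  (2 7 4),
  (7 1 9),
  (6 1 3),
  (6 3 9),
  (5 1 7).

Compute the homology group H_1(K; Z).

H_1 ≅ Z ⊕ Z/2.

We work with the vertex ordering 0 < 1 < 2 < 3 < 4 < 5 < 6 < 7 < 8 < 9. The simplices of K, each written with vertices in increasing order, are:

  0-simplices (10): [0], [1], [2], [3], [4], [5], [6], [7], [8], [9]
  1-simplices (30): (30 of them)
  2-simplices (20): (20 of them)

Hence C_0 ≅ Z^10, C_1 ≅ Z^30, C_2 ≅ Z^20.

∂_1: C_1 → C_0 sends each edge [p,q] (with p < q) to q − p. For instance
  ∂[8,9] = [9] − [8].
The resulting 10×30 matrix has rank 9, and its Smith normal form has invariant factors (1,1,1,1,1,1,1,1,1).

∂_2: C_2 → C_1 acts by ∂[p,q,r] = [q,r] − [p,r] + [p,q]. For instance
  ∂[1,5,7] = [5,7] − [1,7] + [1,5],
  ∂[0,2,7] = [2,7] − [0,7] + [0,2].
The resulting 30×20 matrix has rank 20, and its Smith normal form has invariant factors (1,1,1,1,1,1,1,1,1,1,1,1,1,1,1,1,1,1,1,2).

Reading off H_k = ker ∂_k / im ∂_{k+1}:

  H_1: rank ker ∂_1 − rank ∂_2 = (30 − 9) − 20 = 1, and ∂_2 has invariant factor 2 > 1, so H_1 = Z ⊕ Z/2.

(K is a triangulation of the Klein bottle.)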